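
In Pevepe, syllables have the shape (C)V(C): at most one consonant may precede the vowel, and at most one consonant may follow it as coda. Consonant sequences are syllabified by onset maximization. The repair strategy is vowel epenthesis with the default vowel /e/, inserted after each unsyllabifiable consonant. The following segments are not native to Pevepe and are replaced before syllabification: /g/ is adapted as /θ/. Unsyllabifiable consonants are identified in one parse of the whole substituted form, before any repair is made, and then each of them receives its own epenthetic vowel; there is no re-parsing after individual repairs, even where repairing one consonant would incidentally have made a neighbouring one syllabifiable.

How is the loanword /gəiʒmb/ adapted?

Substitution: /g/ → /θ/, giving /θəiʒmb/.
Under (C)V(C), the unsyllabifiable consonants are /m/, /b/ (at most one coda consonant is licensed; onsets are limited to one consonant).
Inserting the epenthetic vowel yields /m/ → /me/, /b/ → /be/.

θəiʒmebe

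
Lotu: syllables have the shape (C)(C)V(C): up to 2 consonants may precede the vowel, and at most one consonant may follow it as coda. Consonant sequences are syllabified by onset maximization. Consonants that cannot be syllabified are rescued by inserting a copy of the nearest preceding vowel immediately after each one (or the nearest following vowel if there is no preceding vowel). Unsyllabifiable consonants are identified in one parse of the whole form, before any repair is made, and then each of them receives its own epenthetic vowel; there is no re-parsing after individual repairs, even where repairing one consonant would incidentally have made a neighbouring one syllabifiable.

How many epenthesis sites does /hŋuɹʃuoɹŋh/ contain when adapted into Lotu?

2

The unsyllabifiable consonants are /ŋ/, /h/; each receives one epenthetic vowel.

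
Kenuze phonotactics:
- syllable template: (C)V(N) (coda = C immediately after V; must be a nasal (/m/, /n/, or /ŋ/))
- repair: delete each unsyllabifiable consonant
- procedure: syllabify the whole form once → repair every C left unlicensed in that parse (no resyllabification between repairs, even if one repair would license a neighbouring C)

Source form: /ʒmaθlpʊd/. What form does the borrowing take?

Under (C)V(N), the unsyllabifiable consonants are /ʒ/, /θ/, /l/, /d/ (only a nasal (/m/, /n/, or /ŋ/) is licensed in coda position; onsets are limited to one consonant).
Deletion applies to /ʒ/, /θ/, /l/, /d/.

mapʊ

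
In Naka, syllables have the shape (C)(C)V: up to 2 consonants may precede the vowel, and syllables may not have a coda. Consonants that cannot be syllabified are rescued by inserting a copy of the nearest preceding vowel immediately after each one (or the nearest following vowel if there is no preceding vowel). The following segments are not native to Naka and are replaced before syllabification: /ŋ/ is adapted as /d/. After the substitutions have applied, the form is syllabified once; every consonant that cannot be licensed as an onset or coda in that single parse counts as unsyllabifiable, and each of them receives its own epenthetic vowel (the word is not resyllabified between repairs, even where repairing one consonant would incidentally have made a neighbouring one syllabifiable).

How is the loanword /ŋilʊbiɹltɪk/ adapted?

Substitution: /ŋ/ → /d/, giving /dilʊbiɹltɪk/.
Syllabifying with onset maximization leaves /ɹ/, /k/ stranded (no codas are permitted; onsets may contain at most 2 consonants).
Inserting the epenthetic vowel yields /ɹ/ → /ɹi/, /k/ → /kɪ/.

dilʊbiɹiltɪkɪ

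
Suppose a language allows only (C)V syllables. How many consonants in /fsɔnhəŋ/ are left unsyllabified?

3

Under (C)V, the unsyllabifiable consonants are /f/, /n/, /ŋ/ (no codas are permitted; onsets are limited to one consonant).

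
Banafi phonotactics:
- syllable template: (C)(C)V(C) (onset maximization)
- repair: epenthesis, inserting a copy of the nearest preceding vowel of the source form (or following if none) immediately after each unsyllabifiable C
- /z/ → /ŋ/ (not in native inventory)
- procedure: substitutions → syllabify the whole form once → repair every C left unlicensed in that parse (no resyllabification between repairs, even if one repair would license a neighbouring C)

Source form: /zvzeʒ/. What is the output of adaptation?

ŋevŋeʒ

Substitution: /z/ → /ŋ/, giving /ŋvŋeʒ/.
The consonants /ŋ/ cannot be parsed into a legal (C)(C)V(C) syllable (at most one coda consonant is licensed; onsets may contain at most 2 consonants).
Inserting the epenthetic vowel yields /ŋ/ → /ŋe/.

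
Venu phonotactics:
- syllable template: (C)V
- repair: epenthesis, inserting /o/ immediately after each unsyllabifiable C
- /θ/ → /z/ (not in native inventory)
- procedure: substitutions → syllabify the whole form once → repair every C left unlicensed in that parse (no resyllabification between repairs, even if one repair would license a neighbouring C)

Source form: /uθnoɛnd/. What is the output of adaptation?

uzonoɛnodo

Substitution: /θ/ → /z/, giving /uznoɛnd/.
Syllabifying with onset maximization leaves /z/, /n/, /d/ stranded (no codas are permitted; onsets are limited to one consonant).
Each unlicensed consonant becomes the onset of a new syllable: /z/ → /zo/, /n/ → /no/, /d/ → /do/.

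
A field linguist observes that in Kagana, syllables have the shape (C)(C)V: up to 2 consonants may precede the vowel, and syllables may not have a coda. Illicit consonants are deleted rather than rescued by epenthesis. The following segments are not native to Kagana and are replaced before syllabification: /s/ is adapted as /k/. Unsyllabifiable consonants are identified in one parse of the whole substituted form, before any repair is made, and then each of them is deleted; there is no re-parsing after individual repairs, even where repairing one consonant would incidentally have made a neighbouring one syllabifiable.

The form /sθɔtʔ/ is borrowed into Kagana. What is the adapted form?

kθɔ

Substitution: /s/ → /k/, giving /kθɔtʔ/.
Syllabifying with onset maximization leaves /t/, /ʔ/ stranded (no codas are permitted; onsets may contain at most 2 consonants).
Deletion applies to /t/, /ʔ/.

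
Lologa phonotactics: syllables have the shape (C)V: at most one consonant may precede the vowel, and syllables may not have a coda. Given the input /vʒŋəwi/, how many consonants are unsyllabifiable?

Syllabifying with onset maximization leaves /v/, /ʒ/ stranded (no codas are permitted; onsets are limited to one consonant).

2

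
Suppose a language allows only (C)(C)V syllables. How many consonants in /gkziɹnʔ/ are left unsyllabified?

4

Under (C)(C)V, the unsyllabifiable consonants are /g/, /ɹ/, /n/, /ʔ/ (no codas are permitted; onsets may contain at most 2 consonants).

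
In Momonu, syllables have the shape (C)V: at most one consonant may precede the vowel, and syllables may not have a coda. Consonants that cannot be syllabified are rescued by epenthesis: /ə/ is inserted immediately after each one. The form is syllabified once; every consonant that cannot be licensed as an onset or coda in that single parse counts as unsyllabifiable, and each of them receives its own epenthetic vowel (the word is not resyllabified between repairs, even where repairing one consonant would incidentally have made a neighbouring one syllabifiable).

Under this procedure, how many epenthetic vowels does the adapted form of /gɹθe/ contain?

2

The unsyllabifiable consonants are /g/, /ɹ/; each receives one epenthetic vowel.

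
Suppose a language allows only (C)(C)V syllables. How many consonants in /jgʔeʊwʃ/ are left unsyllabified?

3

Under (C)(C)V, the unsyllabifiable consonants are /j/, /w/, /ʃ/ (no codas are permitted; onsets may contain at most 2 consonants).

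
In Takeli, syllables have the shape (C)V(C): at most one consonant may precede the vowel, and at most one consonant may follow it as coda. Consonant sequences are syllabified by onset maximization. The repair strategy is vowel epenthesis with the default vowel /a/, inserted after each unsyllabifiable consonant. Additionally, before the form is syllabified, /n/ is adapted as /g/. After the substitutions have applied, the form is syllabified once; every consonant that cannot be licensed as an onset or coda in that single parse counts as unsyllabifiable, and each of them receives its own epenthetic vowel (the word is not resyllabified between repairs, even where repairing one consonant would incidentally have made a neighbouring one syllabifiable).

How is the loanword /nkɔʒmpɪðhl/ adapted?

Substitution: /n/ → /g/, giving /gkɔʒmpɪðhl/.
Under (C)V(C), the unsyllabifiable consonants are /g/, /m/, /h/, /l/ (at most one coda consonant is licensed; onsets are limited to one consonant).
Epenthesis after each stranded consonant: /g/ → /ga/, /m/ → /ma/, /h/ → /ha/, /l/ → /la/.

gakɔʒmapɪðhala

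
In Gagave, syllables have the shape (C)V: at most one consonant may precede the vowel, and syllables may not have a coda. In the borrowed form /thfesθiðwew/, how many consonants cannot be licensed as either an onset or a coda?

5

Under (C)V, the unsyllabifiable consonants are /t/, /h/, /s/, /ð/, /w/ (no codas are permitted; onsets are limited to one consonant).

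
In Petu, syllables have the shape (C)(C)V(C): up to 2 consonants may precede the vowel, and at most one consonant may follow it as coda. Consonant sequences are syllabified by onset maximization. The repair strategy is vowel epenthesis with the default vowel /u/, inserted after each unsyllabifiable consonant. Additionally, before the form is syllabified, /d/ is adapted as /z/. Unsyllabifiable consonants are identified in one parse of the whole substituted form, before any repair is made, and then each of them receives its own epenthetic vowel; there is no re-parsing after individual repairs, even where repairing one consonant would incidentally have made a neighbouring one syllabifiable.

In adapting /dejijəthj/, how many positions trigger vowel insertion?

After substitution the input is /zejijəthj/.
The unsyllabifiable consonants are /h/, /j/; each receives one epenthetic vowel.

2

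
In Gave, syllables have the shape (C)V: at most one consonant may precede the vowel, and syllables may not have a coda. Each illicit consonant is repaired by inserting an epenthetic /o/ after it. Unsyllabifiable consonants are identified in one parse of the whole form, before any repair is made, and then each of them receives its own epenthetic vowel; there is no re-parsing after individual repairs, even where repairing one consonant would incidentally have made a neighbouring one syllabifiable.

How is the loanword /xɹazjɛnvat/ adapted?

Under (C)V, the unsyllabifiable consonants are /x/, /z/, /n/, /t/ (no codas are permitted; onsets are limited to one consonant).
Inserting the epenthetic vowel yields /x/ → /xo/, /z/ → /zo/, /n/ → /no/, /t/ → /to/.

xoɹazojɛnovato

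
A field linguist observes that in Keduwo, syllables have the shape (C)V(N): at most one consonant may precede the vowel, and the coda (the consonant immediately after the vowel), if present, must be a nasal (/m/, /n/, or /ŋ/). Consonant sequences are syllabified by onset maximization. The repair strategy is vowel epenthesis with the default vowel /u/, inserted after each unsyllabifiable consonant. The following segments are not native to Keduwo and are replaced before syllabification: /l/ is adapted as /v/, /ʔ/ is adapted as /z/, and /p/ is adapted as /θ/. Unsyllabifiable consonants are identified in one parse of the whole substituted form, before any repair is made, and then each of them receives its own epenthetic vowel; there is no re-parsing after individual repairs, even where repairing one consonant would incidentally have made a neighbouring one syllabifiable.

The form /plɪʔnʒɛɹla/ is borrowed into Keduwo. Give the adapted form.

Substitution: /p/ → /θ/, /l/ → /v/, /ʔ/ → /z/, giving /θvɪznʒɛɹva/.
Under (C)V(N), the unsyllabifiable consonants are /θ/, /z/, /n/, /ɹ/ (only a nasal (/m/, /n/, or /ŋ/) is licensed in coda position; onsets are limited to one consonant).
Inserting the epenthetic vowel yields /θ/ → /θu/, /z/ → /zu/, /n/ → /nu/, /ɹ/ → /ɹu/.

θuvɪzunuʒɛɹuva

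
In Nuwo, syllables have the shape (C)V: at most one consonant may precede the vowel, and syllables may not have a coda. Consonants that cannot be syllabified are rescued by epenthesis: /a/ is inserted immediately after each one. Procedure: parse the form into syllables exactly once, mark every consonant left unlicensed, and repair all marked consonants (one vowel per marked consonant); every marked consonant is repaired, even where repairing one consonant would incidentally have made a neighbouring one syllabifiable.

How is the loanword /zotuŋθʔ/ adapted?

zotuŋaθaʔa

Under (C)V, the unsyllabifiable consonants are /ŋ/, /θ/, /ʔ/ (no codas are permitted; onsets are limited to one consonant).
Inserting the epenthetic vowel yields /ŋ/ → /ŋa/, /θ/ → /θa/, /ʔ/ → /ʔa/.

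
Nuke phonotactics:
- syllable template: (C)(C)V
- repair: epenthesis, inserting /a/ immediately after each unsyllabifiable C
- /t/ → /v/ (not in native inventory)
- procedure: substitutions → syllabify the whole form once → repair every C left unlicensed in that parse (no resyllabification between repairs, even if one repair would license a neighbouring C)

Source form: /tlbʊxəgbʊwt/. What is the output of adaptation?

valbʊxəgbʊwava

Substitution: /t/ → /v/, giving /vlbʊxəgbʊwv/.
Under (C)(C)V, the unsyllabifiable consonants are /v/, /w/, /v/ (no codas are permitted; onsets may contain at most 2 consonants).
Each unlicensed consonant becomes the onset of a new syllable: /v/ → /va/, /w/ → /wa/, /v/ → /va/.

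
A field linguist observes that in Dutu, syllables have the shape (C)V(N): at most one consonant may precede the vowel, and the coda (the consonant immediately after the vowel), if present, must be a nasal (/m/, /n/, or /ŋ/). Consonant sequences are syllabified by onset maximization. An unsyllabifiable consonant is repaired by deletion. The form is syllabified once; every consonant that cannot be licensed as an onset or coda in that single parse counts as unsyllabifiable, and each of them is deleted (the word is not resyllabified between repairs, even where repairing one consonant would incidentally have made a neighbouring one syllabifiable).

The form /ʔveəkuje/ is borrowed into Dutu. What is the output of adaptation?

veəkuje

Under (C)V(N), the unsyllabifiable consonants are /ʔ/ (only a nasal (/m/, /n/, or /ŋ/) is licensed in coda position; onsets are limited to one consonant).
Each unlicensed consonant is deleted: /ʔ/.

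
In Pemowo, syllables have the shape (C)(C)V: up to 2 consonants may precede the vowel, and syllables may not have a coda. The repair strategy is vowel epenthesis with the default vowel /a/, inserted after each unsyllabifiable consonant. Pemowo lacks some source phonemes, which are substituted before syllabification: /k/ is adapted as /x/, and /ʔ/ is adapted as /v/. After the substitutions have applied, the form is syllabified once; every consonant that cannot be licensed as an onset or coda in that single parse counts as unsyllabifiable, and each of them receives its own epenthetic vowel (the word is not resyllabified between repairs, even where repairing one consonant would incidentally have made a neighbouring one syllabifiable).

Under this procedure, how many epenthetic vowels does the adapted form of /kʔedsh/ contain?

3

After substitution the input is /xvedsh/.
The unsyllabifiable consonants are /d/, /s/, /h/; each receives one epenthetic vowel.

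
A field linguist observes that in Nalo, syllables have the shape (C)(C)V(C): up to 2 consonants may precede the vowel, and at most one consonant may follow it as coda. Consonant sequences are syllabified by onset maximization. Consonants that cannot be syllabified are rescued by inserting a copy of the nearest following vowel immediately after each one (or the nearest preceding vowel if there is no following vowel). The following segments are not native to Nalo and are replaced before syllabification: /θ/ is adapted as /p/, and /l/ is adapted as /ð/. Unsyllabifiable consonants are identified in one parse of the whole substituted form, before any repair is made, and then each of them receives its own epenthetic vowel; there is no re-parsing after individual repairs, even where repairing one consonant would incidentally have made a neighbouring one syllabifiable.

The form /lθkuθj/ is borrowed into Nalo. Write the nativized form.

ðupkupju

Substitution: /l/ → /ð/, /θ/ → /p/, giving /ðpkupj/.
Under (C)(C)V(C), the unsyllabifiable consonants are /ð/, /j/ (at most one coda consonant is licensed; onsets may contain at most 2 consonants).
Inserting the epenthetic vowel yields /ð/ → /ðu/, /j/ → /ju/.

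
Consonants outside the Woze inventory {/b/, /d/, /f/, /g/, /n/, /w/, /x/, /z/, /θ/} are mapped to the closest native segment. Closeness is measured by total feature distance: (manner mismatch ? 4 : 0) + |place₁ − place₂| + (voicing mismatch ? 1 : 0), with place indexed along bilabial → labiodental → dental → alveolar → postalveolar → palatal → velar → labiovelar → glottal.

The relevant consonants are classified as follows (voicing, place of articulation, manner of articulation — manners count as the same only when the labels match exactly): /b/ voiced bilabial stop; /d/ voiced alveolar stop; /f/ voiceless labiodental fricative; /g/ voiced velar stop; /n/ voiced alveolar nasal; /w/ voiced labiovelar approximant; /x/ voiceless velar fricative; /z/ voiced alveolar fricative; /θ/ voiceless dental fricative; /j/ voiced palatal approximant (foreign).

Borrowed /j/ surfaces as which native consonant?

w

/w/ is closest: same manner (approximant), place distance 2 (palatal→labiovelar), same voicing; total 2. Next closest is /g/ at distance 5.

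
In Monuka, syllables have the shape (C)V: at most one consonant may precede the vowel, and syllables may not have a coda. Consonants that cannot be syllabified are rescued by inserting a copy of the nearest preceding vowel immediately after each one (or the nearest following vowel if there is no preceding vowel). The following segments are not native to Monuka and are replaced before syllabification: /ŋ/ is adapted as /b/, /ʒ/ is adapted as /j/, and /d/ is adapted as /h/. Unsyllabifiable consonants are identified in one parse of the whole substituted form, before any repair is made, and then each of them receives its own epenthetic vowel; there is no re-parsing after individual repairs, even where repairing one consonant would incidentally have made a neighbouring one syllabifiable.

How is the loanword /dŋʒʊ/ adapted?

hʊbʊjʊ

Substitution: /d/ → /h/, /ŋ/ → /b/, /ʒ/ → /j/, giving /hbjʊ/.
Syllabifying with onset maximization leaves /h/, /b/ stranded (no codas are permitted; onsets are limited to one consonant).
Each unlicensed consonant becomes the onset of a new syllable: /h/ → /hʊ/, /b/ → /bʊ/.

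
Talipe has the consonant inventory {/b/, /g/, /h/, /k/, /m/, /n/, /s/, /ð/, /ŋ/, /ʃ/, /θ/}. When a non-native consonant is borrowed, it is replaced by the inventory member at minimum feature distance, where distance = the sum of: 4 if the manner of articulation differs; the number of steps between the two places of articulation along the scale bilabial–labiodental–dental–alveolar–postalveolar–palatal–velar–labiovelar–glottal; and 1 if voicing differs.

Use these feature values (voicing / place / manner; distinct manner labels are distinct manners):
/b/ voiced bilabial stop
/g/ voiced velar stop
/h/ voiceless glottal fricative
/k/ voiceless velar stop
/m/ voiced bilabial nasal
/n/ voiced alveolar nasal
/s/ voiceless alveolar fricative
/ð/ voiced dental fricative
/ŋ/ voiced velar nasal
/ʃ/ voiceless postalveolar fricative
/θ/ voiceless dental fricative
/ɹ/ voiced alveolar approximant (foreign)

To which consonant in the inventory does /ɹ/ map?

n

/n/ is closest: manner differs (approximant→nasal, +4), place distance 0 (alveolar→alveolar), same voicing; total 4. Next closest is /s/ at distance 5.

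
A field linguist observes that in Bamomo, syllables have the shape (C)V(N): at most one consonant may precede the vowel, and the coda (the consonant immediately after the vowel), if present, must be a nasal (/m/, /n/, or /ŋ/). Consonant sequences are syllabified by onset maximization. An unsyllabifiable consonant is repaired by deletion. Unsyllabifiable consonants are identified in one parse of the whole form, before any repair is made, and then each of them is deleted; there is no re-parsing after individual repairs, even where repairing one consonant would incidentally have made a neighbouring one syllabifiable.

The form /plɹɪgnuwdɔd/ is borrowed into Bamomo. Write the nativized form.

ɹɪnudɔ

Syllabifying with onset maximization leaves /p/, /l/, /g/, /w/, /d/ stranded (only a nasal (/m/, /n/, or /ŋ/) is licensed in coda position; onsets are limited to one consonant).
Deletion applies to /p/, /l/, /g/, /w/, /d/.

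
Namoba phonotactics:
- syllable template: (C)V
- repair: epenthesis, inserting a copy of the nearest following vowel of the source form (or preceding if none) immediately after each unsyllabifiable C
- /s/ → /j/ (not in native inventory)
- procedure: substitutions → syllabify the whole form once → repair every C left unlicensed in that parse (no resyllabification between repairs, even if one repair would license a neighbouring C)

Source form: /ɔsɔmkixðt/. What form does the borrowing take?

Substitution: /s/ → /j/, giving /ɔjɔmkixðt/.
The consonants /m/, /x/, /ð/, /t/ cannot be parsed into a legal (C)V syllable (no codas are permitted; onsets are limited to one consonant).
Each unlicensed consonant becomes the onset of a new syllable: /m/ → /mi/, /x/ → /xi/, /ð/ → /ði/, /t/ → /ti/.

ɔjɔmikixiðiti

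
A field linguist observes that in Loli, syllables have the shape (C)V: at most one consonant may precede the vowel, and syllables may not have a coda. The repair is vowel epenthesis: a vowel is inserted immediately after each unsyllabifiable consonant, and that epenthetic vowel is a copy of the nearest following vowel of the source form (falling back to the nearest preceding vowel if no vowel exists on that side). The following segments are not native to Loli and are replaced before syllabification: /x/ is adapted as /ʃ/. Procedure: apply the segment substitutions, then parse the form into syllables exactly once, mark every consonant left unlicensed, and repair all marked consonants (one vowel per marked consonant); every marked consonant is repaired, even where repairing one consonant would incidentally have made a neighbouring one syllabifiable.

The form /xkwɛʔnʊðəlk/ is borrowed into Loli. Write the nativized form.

Substitution: /x/ → /ʃ/, giving /ʃkwɛʔnʊðəlk/.
The consonants /ʃ/, /k/, /ʔ/, /l/, /k/ cannot be parsed into a legal (C)V syllable (no codas are permitted; onsets are limited to one consonant).
Epenthesis after each stranded consonant: /ʃ/ → /ʃɛ/, /k/ → /kɛ/, /ʔ/ → /ʔʊ/, /l/ → /lə/, /k/ → /kə/.

ʃɛkɛwɛʔʊnʊðələkə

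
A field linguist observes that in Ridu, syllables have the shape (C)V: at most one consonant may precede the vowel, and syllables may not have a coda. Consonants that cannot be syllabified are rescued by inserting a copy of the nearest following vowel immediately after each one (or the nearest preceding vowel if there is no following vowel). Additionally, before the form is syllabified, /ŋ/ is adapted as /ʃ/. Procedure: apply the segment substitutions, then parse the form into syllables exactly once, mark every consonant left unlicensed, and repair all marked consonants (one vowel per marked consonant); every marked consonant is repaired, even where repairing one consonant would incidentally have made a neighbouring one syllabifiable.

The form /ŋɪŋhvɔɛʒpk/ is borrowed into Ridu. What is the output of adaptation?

ʃɪʃɔhɔvɔɛʒɛpɛkɛ

Substitution: /ŋ/ → /ʃ/, giving /ʃɪʃhvɔɛʒpk/.
Syllabifying with onset maximization leaves /ʃ/, /h/, /ʒ/, /p/, /k/ stranded (no codas are permitted; onsets are limited to one consonant).
Each unlicensed consonant becomes the onset of a new syllable: /ʃ/ → /ʃɔ/, /h/ → /hɔ/, /ʒ/ → /ʒɛ/, /p/ → /pɛ/, /k/ → /kɛ/.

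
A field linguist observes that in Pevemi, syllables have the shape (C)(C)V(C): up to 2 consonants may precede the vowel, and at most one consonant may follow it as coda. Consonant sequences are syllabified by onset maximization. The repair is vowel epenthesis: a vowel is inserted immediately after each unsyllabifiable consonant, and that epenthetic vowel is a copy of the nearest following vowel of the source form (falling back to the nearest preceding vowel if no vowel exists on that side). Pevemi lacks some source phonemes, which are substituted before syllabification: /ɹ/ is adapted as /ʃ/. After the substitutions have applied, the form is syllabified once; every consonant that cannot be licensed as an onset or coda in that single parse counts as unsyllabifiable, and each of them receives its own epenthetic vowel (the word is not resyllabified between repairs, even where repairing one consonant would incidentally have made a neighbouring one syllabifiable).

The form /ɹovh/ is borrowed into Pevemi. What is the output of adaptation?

Substitution: /ɹ/ → /ʃ/, giving /ʃovh/.
The consonants /h/ cannot be parsed into a legal (C)(C)V(C) syllable (at most one coda consonant is licensed; onsets may contain at most 2 consonants).
Epenthesis after each stranded consonant: /h/ → /ho/.

ʃovho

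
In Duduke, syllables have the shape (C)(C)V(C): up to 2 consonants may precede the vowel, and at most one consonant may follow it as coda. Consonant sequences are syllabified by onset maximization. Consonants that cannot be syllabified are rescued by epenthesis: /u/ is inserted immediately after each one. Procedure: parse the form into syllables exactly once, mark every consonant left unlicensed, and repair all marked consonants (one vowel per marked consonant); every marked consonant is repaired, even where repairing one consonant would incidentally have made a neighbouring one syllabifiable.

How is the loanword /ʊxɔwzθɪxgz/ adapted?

The consonants /g/, /z/ cannot be parsed into a legal (C)(C)V(C) syllable (at most one coda consonant is licensed; onsets may contain at most 2 consonants).
Inserting the epenthetic vowel yields /g/ → /gu/, /z/ → /zu/.

ʊxɔwzθɪxguzu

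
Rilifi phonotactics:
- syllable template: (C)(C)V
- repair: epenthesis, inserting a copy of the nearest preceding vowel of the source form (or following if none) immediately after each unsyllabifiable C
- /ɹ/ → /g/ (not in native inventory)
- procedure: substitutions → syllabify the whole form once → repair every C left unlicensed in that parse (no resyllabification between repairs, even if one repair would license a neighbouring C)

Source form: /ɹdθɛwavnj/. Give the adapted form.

gɛdθɛwavanaja

Substitution: /ɹ/ → /g/, giving /gdθɛwavnj/.
Under (C)(C)V, the unsyllabifiable consonants are /g/, /v/, /n/, /j/ (no codas are permitted; onsets may contain at most 2 consonants).
Epenthesis after each stranded consonant: /g/ → /gɛ/, /v/ → /va/, /n/ → /na/, /j/ → /ja/.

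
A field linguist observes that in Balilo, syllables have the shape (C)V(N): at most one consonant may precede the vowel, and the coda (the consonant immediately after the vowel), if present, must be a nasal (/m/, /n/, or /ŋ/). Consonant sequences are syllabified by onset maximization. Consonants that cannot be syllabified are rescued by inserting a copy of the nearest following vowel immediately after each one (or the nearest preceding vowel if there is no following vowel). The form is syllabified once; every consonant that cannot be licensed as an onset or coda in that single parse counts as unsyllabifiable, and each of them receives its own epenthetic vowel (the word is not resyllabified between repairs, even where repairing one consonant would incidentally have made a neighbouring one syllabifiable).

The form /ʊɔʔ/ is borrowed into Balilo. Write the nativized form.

ʊɔʔɔ

Under (C)V(N), the unsyllabifiable consonants are /ʔ/ (only a nasal (/m/, /n/, or /ŋ/) is licensed in coda position; onsets are limited to one consonant).
Inserting the epenthetic vowel yields /ʔ/ → /ʔɔ/.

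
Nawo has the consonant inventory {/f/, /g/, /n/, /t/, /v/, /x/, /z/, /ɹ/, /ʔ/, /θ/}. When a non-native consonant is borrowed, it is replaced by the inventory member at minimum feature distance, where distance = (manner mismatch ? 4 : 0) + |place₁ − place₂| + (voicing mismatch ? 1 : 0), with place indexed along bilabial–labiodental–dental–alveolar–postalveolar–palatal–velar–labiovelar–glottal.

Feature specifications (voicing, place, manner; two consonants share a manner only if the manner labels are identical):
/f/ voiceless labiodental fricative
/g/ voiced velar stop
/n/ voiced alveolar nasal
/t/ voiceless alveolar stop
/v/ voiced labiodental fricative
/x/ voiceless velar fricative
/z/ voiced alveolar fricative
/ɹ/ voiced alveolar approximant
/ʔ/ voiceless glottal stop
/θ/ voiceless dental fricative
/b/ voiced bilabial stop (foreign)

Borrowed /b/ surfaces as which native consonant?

t

/t/ is closest: same manner (stop), place distance 3 (bilabial→alveolar), voicing differs (+1); total 4. Next closest is /v/ at distance 5.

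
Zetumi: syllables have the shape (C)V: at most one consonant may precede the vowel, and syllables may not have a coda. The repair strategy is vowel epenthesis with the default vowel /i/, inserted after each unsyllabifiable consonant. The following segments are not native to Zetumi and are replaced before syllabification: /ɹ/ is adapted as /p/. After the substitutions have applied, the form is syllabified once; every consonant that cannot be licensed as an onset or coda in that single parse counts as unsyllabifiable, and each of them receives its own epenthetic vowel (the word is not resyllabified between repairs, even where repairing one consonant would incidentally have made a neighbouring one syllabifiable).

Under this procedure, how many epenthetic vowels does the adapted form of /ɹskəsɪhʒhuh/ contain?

5

After substitution the input is /pskəsɪhʒhuh/.
The unsyllabifiable consonants are /p/, /s/, /h/, /ʒ/, /h/; each receives one epenthetic vowel.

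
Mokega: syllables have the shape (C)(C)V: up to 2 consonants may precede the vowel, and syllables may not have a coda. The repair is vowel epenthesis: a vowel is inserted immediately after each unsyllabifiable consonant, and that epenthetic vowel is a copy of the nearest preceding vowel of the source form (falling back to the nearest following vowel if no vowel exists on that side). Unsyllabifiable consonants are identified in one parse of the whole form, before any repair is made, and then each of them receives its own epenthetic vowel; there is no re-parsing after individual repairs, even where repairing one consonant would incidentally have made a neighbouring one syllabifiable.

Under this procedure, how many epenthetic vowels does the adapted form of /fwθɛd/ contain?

The unsyllabifiable consonants are /f/, /d/; each receives one epenthetic vowel.

2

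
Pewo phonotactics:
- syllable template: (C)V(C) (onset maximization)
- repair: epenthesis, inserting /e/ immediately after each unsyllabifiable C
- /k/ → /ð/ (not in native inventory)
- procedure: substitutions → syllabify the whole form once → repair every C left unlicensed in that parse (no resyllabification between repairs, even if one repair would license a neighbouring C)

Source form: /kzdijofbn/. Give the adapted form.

Substitution: /k/ → /ð/, giving /ðzdijofbn/.
Syllabifying with onset maximization leaves /ð/, /z/, /b/, /n/ stranded (at most one coda consonant is licensed; onsets are limited to one consonant).
Inserting the epenthetic vowel yields /ð/ → /ðe/, /z/ → /ze/, /b/ → /be/, /n/ → /ne/.

ðezedijofbene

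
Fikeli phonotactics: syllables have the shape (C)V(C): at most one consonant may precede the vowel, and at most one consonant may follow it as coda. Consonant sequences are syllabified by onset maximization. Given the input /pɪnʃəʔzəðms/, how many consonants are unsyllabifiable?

The consonants /m/, /s/ cannot be parsed into a legal (C)V(C) syllable (at most one coda consonant is licensed; onsets are limited to one consonant).

2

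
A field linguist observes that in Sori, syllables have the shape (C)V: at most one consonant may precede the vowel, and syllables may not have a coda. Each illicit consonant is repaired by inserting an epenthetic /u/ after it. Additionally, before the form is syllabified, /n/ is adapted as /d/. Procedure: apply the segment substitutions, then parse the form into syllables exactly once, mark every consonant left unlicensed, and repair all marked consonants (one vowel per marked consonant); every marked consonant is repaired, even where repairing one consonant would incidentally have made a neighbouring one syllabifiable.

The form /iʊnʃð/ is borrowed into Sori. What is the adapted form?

iʊduʃuðu

Substitution: /n/ → /d/, giving /iʊdʃð/.
The consonants /d/, /ʃ/, /ð/ cannot be parsed into a legal (C)V syllable (no codas are permitted; onsets are limited to one consonant).
Epenthesis after each stranded consonant: /d/ → /du/, /ʃ/ → /ʃu/, /ð/ → /ðu/.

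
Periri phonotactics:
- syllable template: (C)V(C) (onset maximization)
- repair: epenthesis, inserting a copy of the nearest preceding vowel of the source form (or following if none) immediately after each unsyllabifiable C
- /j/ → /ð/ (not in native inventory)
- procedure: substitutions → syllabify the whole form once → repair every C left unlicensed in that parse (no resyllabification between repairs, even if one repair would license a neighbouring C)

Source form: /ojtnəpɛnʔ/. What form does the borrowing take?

oðtonəpɛnʔɛ

Substitution: /j/ → /ð/, giving /oðtnəpɛnʔ/.
The consonants /t/, /ʔ/ cannot be parsed into a legal (C)V(C) syllable (at most one coda consonant is licensed; onsets are limited to one consonant).
Inserting the epenthetic vowel yields /t/ → /to/, /ʔ/ → /ʔɛ/.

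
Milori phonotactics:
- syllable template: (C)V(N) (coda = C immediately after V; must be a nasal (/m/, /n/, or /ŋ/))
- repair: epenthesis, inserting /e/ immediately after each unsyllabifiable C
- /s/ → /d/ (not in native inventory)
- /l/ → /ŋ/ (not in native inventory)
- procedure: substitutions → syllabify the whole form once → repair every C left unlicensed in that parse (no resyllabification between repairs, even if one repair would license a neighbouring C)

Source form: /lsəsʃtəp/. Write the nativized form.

Substitution: /l/ → /ŋ/, /s/ → /d/, giving /ŋdədʃtəp/.
The consonants /ŋ/, /d/, /ʃ/, /p/ cannot be parsed into a legal (C)V(N) syllable (only a nasal (/m/, /n/, or /ŋ/) is licensed in coda position; onsets are limited to one consonant).
Epenthesis after each stranded consonant: /ŋ/ → /ŋe/, /d/ → /de/, /ʃ/ → /ʃe/, /p/ → /pe/.

ŋedədeʃetəpe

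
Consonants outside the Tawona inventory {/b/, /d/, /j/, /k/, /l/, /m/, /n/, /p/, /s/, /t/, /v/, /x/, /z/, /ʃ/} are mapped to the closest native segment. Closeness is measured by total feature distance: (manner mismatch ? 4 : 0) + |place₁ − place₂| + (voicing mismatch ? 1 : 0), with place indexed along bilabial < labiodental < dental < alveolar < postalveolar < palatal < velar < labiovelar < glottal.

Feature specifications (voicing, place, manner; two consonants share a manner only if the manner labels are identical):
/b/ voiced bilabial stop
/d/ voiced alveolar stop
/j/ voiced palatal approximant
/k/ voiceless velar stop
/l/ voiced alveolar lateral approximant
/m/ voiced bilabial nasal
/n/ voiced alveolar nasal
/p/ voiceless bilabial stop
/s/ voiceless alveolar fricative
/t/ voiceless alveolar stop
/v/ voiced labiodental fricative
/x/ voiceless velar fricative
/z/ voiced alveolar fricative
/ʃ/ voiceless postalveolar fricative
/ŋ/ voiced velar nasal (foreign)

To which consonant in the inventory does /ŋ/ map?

/n/ is closest: same manner (nasal), place distance 3 (velar→alveolar), same voicing; total 3. Next closest is /j/ at distance 5.

n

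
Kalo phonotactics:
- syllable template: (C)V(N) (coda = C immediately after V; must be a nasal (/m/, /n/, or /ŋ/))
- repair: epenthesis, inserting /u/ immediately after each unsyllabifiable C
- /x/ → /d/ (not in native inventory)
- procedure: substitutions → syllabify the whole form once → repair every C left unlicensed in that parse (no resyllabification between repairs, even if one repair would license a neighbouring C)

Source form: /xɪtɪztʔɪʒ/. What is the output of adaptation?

dɪtɪzutuʔɪʒu

Substitution: /x/ → /d/, giving /dɪtɪztʔɪʒ/.
Under (C)V(N), the unsyllabifiable consonants are /z/, /t/, /ʒ/ (only a nasal (/m/, /n/, or /ŋ/) is licensed in coda position; onsets are limited to one consonant).
Inserting the epenthetic vowel yields /z/ → /zu/, /t/ → /tu/, /ʒ/ → /ʒu/.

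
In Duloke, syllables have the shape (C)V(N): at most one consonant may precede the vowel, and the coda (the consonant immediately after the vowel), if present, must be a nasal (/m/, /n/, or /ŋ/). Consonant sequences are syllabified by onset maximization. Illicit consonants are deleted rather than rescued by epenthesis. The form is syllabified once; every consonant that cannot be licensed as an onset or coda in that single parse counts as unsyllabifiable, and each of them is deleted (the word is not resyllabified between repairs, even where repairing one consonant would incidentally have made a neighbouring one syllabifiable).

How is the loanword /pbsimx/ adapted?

The consonants /p/, /b/, /x/ cannot be parsed into a legal (C)V(N) syllable (only a nasal (/m/, /n/, or /ŋ/) is licensed in coda position; onsets are limited to one consonant).
Each unlicensed consonant is deleted: /p/, /b/, /x/.

sim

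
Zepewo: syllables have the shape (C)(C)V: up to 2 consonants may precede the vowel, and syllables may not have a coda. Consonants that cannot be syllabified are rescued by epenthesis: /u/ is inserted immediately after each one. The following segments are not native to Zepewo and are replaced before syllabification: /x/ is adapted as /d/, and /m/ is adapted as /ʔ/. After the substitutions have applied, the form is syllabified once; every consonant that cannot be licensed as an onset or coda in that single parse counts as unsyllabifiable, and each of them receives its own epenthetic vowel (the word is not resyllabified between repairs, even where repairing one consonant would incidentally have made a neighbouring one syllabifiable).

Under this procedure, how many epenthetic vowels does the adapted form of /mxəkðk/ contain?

3

After substitution the input is /ʔdəkðk/.
The unsyllabifiable consonants are /k/, /ð/, /k/; each receives one epenthetic vowel.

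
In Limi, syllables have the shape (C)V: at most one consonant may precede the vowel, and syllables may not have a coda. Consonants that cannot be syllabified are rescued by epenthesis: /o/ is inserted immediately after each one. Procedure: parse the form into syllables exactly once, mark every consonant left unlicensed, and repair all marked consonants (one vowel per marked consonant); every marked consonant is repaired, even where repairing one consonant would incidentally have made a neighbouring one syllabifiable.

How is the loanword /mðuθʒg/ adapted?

The consonants /m/, /θ/, /ʒ/, /g/ cannot be parsed into a legal (C)V syllable (no codas are permitted; onsets are limited to one consonant).
Epenthesis after each stranded consonant: /m/ → /mo/, /θ/ → /θo/, /ʒ/ → /ʒo/, /g/ → /go/.

moðuθoʒogo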